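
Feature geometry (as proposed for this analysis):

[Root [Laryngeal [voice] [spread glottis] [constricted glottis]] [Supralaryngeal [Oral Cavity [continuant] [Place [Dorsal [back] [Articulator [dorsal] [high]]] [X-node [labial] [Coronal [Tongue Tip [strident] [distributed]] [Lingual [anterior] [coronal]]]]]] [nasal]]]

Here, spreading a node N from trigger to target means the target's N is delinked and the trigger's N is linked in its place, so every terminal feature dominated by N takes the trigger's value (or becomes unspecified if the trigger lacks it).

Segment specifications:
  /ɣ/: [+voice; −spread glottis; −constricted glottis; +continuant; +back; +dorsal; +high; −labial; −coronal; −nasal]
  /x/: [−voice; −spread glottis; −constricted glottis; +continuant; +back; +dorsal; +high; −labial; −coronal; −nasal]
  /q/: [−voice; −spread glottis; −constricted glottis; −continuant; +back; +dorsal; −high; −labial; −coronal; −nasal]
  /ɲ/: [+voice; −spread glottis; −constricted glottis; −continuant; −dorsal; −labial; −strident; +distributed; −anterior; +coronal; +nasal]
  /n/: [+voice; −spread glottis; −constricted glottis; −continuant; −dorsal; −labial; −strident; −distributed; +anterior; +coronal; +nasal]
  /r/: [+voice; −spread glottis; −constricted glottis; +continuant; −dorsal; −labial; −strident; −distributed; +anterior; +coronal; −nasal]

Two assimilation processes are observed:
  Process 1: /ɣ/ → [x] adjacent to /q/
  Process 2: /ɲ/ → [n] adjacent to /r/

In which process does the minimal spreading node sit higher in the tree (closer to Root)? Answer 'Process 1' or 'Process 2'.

Process 1

Process 1: the feature that changes is [voice]; the minimal node is [voice] (depth 2).
Process 2 alters [anterior], [distributed]; the lowest common ancestor is Coronal (depth 5 from Root).
[voice] is closer to Root than Coronal, so Process 1 spreads the higher node.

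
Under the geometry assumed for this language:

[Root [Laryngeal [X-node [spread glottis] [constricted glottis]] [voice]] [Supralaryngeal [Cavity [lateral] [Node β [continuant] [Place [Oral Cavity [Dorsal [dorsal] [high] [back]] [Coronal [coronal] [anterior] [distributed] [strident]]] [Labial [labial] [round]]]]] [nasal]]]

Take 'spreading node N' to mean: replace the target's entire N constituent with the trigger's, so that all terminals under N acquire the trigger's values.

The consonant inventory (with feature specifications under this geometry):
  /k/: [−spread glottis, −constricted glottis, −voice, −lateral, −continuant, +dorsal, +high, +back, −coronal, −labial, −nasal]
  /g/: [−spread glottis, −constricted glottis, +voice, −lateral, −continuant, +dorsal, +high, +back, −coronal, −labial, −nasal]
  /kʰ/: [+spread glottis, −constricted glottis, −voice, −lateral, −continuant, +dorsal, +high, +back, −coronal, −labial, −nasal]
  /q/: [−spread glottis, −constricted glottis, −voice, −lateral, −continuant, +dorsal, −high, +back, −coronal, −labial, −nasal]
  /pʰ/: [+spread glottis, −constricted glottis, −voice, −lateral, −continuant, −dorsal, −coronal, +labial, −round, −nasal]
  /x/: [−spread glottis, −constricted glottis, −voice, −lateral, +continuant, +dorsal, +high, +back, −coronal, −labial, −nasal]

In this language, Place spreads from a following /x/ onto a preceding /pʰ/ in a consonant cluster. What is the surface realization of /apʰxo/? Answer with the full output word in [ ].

[akʰxo]

Terminals under Place in this geometry: [dorsal], [high], [back], [coronal], [anterior], [distributed], [strident], [labial], [round].
The target acquires /x/'s values for everything under Place — [+dorsal], [+high], [+back], [−coronal], [−labial] — while keeping its own [spread glottis], [constricted glottis], [voice], ….
The resulting bundle matches /kʰ/ in the inventory; substituting it for /pʰ/ gives [akʰxo].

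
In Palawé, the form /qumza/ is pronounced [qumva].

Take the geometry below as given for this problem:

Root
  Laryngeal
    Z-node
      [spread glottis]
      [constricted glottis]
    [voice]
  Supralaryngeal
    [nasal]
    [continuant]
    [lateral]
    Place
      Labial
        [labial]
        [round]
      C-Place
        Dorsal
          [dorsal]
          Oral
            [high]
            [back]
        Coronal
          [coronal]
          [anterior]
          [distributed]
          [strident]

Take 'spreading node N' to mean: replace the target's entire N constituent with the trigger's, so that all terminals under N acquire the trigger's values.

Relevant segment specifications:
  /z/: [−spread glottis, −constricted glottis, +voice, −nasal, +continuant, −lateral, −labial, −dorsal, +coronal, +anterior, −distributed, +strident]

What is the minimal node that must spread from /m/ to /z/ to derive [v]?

The alternation /z/ → [v] changes [labial], [round], [coronal], [anterior], [distributed], [strident] and nothing else.
These terminals are all dominated by Place, and no proper subconstituent of Place covers them all; Place is their lowest common ancestor.
Delinking /z/'s Place and associating /m/'s Place gives precisely the feature bundle of [v].
[nasal], [continuant] — on which /m/ differs from /z/ — are unchanged, so neither Supralaryngeal nor anything higher can have spread; the constituent is no larger than Place.

Place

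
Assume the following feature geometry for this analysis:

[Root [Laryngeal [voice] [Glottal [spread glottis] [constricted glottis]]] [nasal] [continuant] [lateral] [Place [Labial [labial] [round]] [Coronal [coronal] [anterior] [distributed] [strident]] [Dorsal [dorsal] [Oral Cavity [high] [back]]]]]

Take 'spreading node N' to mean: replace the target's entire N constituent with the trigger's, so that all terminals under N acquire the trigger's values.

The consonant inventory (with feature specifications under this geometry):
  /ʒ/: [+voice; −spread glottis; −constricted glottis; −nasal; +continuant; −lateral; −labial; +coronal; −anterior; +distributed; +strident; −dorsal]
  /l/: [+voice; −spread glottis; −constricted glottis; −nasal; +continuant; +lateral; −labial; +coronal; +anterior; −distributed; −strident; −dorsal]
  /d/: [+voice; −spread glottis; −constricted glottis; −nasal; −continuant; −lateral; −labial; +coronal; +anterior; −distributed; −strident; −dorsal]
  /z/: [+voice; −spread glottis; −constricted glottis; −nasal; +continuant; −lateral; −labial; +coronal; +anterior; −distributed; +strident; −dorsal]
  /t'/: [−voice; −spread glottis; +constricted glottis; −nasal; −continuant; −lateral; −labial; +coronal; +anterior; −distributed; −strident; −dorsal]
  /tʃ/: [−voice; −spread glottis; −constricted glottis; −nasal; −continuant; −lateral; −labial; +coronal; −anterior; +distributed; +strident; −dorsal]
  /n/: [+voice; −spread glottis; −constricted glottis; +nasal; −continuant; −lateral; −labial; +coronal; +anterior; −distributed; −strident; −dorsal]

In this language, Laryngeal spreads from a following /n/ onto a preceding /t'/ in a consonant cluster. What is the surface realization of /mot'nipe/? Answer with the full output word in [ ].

[modnipe]

Terminals under Laryngeal in this geometry: [voice], [spread glottis], [constricted glottis].
After delinking /t'/'s Laryngeal and linking /n/'s, the affected terminals become [+voice], [−spread glottis], [−constricted glottis]; [nasal], [continuant], [lateral], … (outside Laryngeal) are retained from /t'/.
Among the inventory, only /d/ has exactly this specification, giving the surface form [modnipe].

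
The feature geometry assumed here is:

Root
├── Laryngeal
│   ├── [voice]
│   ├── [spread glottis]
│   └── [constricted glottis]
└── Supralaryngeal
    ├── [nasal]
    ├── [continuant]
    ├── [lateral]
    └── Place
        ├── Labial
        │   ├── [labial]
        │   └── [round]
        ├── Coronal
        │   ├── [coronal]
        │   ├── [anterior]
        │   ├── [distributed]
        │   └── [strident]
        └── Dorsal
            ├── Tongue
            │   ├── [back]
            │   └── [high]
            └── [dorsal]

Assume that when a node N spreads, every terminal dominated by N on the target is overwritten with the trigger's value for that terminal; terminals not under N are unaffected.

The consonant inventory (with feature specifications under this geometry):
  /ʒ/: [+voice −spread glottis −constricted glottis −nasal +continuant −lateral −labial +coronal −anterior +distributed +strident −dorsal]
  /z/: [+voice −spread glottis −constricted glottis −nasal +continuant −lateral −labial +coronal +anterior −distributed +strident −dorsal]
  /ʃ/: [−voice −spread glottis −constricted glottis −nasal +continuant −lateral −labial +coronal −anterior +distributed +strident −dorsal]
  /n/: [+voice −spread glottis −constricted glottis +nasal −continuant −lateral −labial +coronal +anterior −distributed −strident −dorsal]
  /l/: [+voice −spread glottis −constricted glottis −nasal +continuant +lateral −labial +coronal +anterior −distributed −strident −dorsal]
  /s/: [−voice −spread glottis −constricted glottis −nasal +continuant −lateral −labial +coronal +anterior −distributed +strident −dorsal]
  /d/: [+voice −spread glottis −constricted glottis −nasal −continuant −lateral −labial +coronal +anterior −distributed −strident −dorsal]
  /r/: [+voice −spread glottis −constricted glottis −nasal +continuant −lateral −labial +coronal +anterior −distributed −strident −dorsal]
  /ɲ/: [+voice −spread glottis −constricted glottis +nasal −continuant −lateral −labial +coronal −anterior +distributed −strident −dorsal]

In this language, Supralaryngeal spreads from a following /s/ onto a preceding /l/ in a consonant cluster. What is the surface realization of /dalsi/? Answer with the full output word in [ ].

The Supralaryngeal node dominates the terminals [nasal], [continuant], [lateral], [labial], [round], [coronal], [anterior], [distributed], [strident], [back], [high], [dorsal].
Spreading Supralaryngeal from /s/ onto /l/ replaces those values with /s/'s: [−nasal], [+continuant], [−lateral], [−labial], [+coronal], [+anterior], [−distributed], [+strident], [−dorsal]. Features outside Supralaryngeal ([voice], [spread glottis], [constricted glottis]) stay as in /l/.
The resulting bundle matches /z/ in the inventory; substituting it for /l/ gives [dazsi].

[dazsi]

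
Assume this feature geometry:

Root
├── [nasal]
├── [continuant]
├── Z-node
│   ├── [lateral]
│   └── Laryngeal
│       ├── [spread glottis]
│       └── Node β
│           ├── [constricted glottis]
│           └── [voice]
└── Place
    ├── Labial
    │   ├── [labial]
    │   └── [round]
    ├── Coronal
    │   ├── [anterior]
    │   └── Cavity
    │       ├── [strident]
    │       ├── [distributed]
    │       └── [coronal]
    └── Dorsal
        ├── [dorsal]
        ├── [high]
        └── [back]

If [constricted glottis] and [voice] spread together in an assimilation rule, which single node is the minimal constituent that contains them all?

Node β

[constricted glottis]: Root / Z-node / Laryngeal / Node β / [constricted glottis].
[voice]: Root / Z-node / Laryngeal / Node β / [voice].
Node β is the lowest common ancestor — every listed feature sits under it, and no single subconstituent of Node β covers them all.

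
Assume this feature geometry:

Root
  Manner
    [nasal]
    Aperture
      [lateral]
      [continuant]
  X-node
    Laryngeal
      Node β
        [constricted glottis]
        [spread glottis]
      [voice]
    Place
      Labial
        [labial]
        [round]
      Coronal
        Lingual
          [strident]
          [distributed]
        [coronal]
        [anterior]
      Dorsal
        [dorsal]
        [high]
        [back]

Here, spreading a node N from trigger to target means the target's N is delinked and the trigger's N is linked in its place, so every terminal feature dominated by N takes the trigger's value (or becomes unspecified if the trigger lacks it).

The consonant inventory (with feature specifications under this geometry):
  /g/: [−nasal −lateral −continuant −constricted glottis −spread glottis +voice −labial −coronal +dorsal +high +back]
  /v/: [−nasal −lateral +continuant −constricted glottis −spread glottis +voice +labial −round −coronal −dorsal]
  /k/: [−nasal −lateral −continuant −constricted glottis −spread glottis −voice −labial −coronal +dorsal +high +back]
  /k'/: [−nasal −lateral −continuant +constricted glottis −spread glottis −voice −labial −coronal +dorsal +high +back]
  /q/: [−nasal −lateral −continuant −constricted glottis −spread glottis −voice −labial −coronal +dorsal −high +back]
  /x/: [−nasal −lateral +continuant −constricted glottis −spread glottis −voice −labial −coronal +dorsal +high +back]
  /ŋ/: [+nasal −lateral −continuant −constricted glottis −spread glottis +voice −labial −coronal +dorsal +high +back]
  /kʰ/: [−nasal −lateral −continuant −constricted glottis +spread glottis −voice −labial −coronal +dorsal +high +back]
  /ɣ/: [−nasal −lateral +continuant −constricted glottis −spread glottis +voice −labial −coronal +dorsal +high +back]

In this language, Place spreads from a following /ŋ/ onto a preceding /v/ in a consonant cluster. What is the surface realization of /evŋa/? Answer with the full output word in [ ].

The Place node dominates the terminals [labial], [round], [strident], [distributed], [coronal], [anterior], [dorsal], [high], [back].
After delinking /v/'s Place and linking /ŋ/'s, the affected terminals become [−labial], [−coronal], [+dorsal], [+high], [+back]; [nasal], [lateral], [continuant], … (outside Place) are retained from /v/.
This feature bundle is that of [ɣ], so /evŋa/ surfaces as [eɣŋa].

[eɣŋa]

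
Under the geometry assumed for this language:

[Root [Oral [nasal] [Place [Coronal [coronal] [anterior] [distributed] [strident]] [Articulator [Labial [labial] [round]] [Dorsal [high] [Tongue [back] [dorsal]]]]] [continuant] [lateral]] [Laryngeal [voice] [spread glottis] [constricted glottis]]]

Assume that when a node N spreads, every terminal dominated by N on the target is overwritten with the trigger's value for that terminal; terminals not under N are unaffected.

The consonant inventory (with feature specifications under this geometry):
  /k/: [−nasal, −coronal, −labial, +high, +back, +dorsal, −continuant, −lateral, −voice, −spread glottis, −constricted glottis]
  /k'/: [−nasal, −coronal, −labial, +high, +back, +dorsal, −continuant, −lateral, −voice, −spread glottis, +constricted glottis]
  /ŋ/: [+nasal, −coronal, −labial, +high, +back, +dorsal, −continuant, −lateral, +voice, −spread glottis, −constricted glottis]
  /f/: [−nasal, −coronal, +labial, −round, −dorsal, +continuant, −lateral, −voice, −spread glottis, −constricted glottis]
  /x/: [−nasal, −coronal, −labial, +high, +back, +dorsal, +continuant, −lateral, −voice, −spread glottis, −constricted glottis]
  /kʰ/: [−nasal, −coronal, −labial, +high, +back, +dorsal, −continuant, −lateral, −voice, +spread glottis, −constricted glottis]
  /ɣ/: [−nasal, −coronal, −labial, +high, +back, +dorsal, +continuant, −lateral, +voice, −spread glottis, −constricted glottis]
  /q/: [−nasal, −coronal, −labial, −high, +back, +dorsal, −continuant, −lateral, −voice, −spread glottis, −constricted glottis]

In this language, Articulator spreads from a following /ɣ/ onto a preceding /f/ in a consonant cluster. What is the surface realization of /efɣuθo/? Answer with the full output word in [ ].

[exɣuθo]

The Articulator node dominates the terminals [labial], [round], [high], [back], [dorsal].
The target acquires /ɣ/'s values for everything under Articulator — [−labial], [+high], [+back], [+dorsal] — while keeping its own [nasal], [coronal], [continuant], ….
This feature bundle is that of [x], so /efɣuθo/ surfaces as [exɣuθo].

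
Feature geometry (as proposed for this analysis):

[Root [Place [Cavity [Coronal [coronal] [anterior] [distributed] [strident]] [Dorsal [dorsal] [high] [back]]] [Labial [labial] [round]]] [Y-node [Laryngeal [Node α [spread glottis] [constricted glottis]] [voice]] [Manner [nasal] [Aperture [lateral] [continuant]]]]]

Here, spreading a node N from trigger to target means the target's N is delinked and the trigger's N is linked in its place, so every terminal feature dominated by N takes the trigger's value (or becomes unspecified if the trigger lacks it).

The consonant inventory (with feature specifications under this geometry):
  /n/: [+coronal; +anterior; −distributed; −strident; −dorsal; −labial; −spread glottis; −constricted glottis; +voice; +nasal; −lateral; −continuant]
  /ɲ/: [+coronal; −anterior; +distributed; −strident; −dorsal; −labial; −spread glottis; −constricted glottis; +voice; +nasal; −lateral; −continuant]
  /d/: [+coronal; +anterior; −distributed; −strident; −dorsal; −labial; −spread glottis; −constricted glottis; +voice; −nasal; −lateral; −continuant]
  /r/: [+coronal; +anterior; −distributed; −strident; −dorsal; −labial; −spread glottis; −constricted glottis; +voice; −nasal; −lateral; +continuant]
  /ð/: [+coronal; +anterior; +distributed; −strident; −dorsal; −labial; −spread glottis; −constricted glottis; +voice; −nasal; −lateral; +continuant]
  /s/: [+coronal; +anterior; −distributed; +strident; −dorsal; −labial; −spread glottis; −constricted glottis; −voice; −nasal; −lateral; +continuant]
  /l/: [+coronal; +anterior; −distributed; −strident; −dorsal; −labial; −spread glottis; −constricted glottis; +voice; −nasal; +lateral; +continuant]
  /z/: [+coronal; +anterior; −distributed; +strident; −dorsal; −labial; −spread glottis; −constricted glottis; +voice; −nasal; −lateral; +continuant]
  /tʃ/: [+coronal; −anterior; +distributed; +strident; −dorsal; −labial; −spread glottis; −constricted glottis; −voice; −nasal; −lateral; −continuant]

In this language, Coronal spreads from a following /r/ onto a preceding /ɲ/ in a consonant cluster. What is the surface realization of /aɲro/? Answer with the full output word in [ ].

Coronal immediately or transitively dominates [coronal], [anterior], [distributed], [strident].
The target acquires /r/'s values for everything under Coronal — [+coronal], [+anterior], [−distributed], [−strident] — while keeping its own [dorsal], [labial], [spread glottis], ….
The resulting bundle matches /n/ in the inventory; substituting it for /ɲ/ gives [anro].

[anro]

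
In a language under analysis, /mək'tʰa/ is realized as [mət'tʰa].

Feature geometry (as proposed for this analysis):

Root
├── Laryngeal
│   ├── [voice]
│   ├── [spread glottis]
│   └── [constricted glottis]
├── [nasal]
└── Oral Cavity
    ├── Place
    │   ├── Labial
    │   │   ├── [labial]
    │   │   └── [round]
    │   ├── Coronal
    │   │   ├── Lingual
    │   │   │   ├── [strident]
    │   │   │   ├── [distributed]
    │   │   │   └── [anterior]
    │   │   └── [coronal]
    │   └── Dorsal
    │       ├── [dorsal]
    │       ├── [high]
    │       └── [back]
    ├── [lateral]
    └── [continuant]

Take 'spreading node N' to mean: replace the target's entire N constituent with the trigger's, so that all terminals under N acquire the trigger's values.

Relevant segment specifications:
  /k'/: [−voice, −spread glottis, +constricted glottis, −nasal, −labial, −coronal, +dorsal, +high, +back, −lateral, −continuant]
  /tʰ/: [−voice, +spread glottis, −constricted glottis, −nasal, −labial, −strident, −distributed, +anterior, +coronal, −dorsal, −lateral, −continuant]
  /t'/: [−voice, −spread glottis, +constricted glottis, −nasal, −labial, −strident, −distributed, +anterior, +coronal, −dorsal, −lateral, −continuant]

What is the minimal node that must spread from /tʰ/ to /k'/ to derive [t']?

/k'/ and [t'] differ in [coronal], [anterior], [distributed], [strident], [dorsal], [high], [back]; every other specified feature is identical.
In this geometry the lowest node dominating all of them is Place: every daughter of Place dominates only a proper subset, so no lower node suffices.
Delinking /k'/'s Place and associating /tʰ/'s Place gives precisely the feature bundle of [t'].
[spread glottis], [constricted glottis] stay as in /k'/ although /tʰ/ differs there, so no node dominating them spread; among the remaining candidates Place is the lowest that derives the output.

Place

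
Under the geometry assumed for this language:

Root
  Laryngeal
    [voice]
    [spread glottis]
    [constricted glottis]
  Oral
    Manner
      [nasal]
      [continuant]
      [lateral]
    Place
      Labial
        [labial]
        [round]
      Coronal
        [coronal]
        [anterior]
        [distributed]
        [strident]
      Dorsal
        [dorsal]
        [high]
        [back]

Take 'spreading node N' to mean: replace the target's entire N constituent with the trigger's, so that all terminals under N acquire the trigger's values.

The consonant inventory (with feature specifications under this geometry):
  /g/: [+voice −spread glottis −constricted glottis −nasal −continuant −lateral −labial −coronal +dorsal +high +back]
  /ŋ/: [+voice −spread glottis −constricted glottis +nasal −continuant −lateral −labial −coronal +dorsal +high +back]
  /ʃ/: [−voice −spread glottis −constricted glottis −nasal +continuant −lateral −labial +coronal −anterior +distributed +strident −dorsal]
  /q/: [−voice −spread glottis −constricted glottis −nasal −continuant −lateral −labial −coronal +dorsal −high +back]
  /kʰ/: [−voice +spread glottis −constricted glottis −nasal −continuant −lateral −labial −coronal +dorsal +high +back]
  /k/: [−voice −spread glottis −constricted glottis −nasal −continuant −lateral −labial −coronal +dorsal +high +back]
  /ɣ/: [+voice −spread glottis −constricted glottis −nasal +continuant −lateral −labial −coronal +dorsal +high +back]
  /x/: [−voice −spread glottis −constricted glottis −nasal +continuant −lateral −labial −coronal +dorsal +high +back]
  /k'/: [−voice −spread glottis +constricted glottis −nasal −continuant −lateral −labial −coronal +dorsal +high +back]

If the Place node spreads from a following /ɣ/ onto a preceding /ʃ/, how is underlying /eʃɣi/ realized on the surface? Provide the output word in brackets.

Place immediately or transitively dominates [labial], [round], [coronal], [anterior], [distributed], [strident], [dorsal], [high], [back].
After delinking /ʃ/'s Place and linking /ɣ/'s, the affected terminals become [−labial], [−coronal], [+dorsal], [+high], [+back]; [voice], [spread glottis], [constricted glottis], … (outside Place) are retained from /ʃ/.
This feature bundle is that of [x], so /eʃɣi/ surfaces as [exɣi].

[exɣi]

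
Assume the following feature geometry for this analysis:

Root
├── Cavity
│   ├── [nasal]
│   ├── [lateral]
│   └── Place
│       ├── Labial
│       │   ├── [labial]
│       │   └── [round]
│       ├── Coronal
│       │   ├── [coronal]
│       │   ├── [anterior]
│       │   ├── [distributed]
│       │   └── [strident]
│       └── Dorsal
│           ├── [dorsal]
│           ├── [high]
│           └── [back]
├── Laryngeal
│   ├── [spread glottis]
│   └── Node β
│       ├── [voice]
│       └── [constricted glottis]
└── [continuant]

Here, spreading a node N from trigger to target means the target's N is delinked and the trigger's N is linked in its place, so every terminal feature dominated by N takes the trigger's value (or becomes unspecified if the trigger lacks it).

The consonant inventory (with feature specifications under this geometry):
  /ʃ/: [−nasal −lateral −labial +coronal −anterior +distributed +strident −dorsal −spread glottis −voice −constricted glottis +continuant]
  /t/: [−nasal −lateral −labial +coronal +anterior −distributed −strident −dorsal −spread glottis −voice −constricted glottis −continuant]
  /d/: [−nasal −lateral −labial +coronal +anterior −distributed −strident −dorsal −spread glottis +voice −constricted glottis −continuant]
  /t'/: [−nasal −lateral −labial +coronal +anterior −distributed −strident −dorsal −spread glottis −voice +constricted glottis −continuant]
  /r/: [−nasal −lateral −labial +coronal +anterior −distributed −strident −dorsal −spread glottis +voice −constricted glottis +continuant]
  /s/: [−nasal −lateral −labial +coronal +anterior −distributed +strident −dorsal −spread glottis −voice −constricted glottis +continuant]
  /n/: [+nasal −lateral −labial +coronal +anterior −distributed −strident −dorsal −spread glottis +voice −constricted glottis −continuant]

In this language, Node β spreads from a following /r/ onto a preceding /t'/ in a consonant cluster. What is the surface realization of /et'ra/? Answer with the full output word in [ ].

Node β immediately or transitively dominates [voice], [constricted glottis].
The target acquires /r/'s values for everything under Node β — [+voice], [−constricted glottis] — while keeping its own [nasal], [lateral], [labial], ….
Among the inventory, only /d/ has exactly this specification, giving the surface form [edra].

[edra]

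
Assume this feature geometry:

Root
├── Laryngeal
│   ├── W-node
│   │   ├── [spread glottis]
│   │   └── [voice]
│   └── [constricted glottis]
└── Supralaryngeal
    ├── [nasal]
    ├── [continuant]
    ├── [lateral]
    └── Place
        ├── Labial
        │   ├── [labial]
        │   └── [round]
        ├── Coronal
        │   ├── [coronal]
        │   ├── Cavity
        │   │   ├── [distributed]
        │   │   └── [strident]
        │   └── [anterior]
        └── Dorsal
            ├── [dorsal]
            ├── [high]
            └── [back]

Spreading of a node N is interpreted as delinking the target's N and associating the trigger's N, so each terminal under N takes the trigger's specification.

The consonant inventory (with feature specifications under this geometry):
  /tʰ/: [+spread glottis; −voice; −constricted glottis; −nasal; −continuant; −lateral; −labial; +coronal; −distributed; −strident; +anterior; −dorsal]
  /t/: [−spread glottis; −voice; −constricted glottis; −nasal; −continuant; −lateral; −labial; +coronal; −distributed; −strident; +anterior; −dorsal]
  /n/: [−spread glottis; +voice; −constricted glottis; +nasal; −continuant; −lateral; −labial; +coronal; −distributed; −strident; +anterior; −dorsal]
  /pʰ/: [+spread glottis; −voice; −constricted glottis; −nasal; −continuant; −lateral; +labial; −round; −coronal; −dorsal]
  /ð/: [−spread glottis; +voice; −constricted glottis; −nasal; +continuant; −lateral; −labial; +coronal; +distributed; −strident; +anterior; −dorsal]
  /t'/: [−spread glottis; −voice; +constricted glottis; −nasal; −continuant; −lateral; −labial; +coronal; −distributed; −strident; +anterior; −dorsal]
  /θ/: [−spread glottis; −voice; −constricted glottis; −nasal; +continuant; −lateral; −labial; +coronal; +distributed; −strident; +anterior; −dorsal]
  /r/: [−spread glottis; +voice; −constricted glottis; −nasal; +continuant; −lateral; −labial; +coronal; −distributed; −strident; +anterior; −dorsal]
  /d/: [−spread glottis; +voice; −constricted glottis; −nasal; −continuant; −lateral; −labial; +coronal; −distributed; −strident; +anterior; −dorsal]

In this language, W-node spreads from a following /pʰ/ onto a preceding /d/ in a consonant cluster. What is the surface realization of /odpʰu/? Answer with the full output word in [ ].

Terminals under W-node in this geometry: [spread glottis], [voice].
Spreading W-node from /pʰ/ onto /d/ replaces those values with /pʰ/'s: [+spread glottis], [−voice]. Features outside W-node ([constricted glottis], [nasal], [continuant], …) stay as in /d/.
Among the inventory, only /tʰ/ has exactly this specification, giving the surface form [otʰpʰu].

[otʰpʰu]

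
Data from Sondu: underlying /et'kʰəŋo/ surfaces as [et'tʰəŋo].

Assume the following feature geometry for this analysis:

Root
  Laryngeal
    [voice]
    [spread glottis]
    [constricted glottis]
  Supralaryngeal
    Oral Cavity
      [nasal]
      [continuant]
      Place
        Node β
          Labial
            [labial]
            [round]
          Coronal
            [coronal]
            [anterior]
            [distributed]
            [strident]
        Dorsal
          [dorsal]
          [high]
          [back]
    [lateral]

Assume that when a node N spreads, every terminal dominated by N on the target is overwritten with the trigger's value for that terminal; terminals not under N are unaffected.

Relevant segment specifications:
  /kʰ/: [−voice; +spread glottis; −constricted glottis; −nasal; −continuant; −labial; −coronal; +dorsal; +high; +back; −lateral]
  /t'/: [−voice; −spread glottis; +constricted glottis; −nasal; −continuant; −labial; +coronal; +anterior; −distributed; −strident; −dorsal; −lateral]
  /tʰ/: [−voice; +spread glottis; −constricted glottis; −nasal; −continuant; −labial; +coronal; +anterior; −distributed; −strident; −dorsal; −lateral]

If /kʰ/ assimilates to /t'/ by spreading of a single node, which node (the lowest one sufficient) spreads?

Place

Feature comparison: [coronal], [anterior], [distributed], [strident], [dorsal], [high], [back] differ between /kʰ/ and [tʰ]; the remaining terminals match.
In this geometry the lowest node dominating all of them is Place: every daughter of Place dominates only a proper subset, so no lower node suffices.
Spreading Place from /t'/ overwrites each of those terminals with /t'/'s values, yielding exactly [tʰ].
[constricted glottis], [spread glottis] stay as in /kʰ/ although /t'/ differs there, so no node dominating them spread; among the remaining candidates Place is the lowest that derives the output.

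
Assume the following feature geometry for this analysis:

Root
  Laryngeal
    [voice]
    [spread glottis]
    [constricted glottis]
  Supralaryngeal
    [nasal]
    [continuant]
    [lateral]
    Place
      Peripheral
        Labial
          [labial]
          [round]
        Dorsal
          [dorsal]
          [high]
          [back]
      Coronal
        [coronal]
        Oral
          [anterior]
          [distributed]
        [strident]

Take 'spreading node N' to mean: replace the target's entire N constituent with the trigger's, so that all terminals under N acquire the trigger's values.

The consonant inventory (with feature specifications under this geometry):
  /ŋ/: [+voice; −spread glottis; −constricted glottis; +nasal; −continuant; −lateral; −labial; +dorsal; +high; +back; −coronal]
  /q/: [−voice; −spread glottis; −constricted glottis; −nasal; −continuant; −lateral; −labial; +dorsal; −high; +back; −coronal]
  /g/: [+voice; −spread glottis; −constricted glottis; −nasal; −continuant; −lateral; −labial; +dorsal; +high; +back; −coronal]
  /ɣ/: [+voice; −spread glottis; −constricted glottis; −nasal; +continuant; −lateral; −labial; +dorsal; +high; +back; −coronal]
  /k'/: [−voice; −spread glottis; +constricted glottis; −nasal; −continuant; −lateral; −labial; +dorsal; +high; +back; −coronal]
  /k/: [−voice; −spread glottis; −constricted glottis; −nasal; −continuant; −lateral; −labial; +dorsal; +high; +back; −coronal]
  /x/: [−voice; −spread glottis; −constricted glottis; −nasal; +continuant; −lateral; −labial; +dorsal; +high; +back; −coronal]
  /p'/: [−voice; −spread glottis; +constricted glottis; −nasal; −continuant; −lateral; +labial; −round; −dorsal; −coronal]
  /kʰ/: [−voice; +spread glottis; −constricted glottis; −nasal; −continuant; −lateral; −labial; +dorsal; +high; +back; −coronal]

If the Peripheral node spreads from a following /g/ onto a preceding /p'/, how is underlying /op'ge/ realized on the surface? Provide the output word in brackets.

[ok'ge]

The Peripheral node dominates the terminals [labial], [round], [dorsal], [high], [back].
After delinking /p'/'s Peripheral and linking /g/'s, the affected terminals become [−labial], [+dorsal], [+high], [+back]; [voice], [spread glottis], [constricted glottis], … (outside Peripheral) are retained from /p'/.
This feature bundle is that of [k'], so /op'ge/ surfaces as [ok'ge].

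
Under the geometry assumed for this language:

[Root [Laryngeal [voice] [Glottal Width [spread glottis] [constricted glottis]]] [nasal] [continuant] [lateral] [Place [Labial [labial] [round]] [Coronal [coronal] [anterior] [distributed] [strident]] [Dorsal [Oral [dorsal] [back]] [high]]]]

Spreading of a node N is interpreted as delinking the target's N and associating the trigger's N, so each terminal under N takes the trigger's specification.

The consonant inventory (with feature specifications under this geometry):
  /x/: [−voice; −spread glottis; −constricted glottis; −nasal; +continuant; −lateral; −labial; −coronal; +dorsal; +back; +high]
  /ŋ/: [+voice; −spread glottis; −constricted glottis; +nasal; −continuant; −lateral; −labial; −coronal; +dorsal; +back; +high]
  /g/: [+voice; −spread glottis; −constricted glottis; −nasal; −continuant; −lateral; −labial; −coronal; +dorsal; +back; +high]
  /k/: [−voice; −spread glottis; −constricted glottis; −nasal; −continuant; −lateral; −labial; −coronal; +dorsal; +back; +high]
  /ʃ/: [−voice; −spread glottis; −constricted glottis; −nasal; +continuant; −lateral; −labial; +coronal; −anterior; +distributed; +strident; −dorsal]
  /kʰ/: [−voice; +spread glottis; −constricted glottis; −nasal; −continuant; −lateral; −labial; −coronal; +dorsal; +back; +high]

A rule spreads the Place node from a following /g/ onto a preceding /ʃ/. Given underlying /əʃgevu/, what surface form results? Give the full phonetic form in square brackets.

The Place node dominates the terminals [labial], [round], [coronal], [anterior], [distributed], [strident], [dorsal], [back], [high].
After delinking /ʃ/'s Place and linking /g/'s, the affected terminals become [−labial], [−coronal], [+dorsal], [+back], [+high]; [voice], [spread glottis], [constricted glottis], … (outside Place) are retained from /ʃ/.
Among the inventory, only /x/ has exactly this specification, giving the surface form [əxgevu].

[əxgevu]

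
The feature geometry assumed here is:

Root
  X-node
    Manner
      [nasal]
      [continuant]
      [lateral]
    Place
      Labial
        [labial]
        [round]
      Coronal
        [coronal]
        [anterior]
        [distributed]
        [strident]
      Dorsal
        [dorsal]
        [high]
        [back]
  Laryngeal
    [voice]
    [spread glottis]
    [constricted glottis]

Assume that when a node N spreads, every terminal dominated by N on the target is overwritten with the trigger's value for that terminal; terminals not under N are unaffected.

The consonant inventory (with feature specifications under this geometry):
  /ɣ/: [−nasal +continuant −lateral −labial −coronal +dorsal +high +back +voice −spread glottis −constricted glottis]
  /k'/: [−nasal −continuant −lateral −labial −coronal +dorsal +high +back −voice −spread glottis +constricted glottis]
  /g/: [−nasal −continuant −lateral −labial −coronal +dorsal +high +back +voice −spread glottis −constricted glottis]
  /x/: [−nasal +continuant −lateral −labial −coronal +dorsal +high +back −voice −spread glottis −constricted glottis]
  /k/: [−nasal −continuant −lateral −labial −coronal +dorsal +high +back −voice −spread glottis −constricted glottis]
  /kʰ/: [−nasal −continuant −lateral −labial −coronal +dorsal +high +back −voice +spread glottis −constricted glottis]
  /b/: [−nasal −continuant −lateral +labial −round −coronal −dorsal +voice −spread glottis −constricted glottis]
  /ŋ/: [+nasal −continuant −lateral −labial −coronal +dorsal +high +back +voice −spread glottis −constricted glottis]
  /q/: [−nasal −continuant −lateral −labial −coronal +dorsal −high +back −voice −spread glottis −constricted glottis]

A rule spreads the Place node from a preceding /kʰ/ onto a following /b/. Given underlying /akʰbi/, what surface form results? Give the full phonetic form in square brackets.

[akʰgi]

Place immediately or transitively dominates [labial], [round], [coronal], [anterior], [distributed], [strident], [dorsal], [high], [back].
Spreading Place from /kʰ/ onto /b/ replaces those values with /kʰ/'s: [−labial], [−coronal], [+dorsal], [+high], [+back]. Features outside Place ([nasal], [continuant], [lateral], …) stay as in /b/.
This feature bundle is that of [g], so /akʰbi/ surfaces as [akʰgi].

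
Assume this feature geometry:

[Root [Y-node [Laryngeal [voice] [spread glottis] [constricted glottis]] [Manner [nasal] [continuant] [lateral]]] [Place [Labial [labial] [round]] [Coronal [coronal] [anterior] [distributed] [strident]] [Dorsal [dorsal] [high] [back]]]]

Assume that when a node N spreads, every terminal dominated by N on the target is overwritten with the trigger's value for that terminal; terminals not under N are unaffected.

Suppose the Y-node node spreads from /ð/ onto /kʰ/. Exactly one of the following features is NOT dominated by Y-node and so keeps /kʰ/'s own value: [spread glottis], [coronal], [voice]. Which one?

Y-node dominates exactly [voice], [spread glottis], [constricted glottis], [nasal], [continuant], [lateral].
[voice], [spread glottis] all lie under Y-node, so they are overwritten when Y-node spreads.
But [coronal] is a dependent of Coronal, outside Y-node; it is therefore untouched by the spreading.

[coronal]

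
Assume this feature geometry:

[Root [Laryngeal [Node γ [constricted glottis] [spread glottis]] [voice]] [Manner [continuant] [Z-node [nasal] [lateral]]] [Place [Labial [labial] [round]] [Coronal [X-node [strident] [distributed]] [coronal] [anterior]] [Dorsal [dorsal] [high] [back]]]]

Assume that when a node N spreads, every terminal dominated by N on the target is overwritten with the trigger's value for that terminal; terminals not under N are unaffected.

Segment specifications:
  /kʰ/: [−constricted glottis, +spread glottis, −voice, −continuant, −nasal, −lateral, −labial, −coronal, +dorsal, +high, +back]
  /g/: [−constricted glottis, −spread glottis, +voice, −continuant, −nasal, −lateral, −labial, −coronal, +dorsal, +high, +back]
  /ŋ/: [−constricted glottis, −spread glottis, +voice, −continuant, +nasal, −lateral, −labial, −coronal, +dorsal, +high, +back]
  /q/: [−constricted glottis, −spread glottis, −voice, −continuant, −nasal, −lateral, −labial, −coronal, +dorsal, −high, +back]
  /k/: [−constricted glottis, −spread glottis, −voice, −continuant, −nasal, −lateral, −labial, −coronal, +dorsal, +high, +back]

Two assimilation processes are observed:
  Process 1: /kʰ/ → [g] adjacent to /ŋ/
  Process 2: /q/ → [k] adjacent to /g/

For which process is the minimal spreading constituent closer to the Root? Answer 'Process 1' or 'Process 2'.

Process 1

Process 1: the features that change are [voice], [spread glottis]; the minimal node is Laryngeal (depth 1).
In Process 2, [high] changes, so the minimal spreading node is [high] at depth 3.
Depth 1 < depth 3; Process 1 involves the structurally higher constituent Laryngeal.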